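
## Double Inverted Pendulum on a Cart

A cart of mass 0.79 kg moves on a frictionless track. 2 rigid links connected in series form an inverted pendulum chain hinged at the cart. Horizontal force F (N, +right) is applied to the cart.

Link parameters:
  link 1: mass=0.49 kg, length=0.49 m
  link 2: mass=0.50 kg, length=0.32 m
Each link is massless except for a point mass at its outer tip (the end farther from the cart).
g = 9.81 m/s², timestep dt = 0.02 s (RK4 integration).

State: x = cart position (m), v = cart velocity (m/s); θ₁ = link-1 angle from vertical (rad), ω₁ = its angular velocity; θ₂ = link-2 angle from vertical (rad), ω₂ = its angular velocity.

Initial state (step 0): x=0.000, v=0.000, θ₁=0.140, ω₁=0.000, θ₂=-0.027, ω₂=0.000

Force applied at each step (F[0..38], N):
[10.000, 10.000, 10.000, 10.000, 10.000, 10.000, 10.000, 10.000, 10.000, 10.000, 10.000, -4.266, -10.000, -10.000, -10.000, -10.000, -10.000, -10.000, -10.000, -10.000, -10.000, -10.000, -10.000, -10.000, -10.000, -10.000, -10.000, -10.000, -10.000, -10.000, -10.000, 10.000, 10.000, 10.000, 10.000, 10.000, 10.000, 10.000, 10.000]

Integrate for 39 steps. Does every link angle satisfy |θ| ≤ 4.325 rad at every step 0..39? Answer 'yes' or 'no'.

apply F[0]=+10.000 → step 1: x=0.002, v=0.215, θ₁=0.137, ω₁=-0.306, θ₂=-0.029, ω₂=-0.228
apply F[1]=+10.000 → step 2: x=0.009, v=0.433, θ₁=0.128, ω₁=-0.620, θ₂=-0.036, ω₂=-0.451
apply F[2]=+10.000 → step 3: x=0.019, v=0.655, θ₁=0.112, ω₁=-0.953, θ₂=-0.047, ω₂=-0.663
apply F[3]=+10.000 → step 4: x=0.035, v=0.883, θ₁=0.089, ω₁=-1.312, θ₂=-0.063, ω₂=-0.858
apply F[4]=+10.000 → step 5: x=0.055, v=1.118, θ₁=0.059, ω₁=-1.707, θ₂=-0.081, ω₂=-1.028
apply F[5]=+10.000 → step 6: x=0.080, v=1.363, θ₁=0.021, ω₁=-2.146, θ₂=-0.103, ω₂=-1.165
apply F[6]=+10.000 → step 7: x=0.109, v=1.616, θ₁=-0.027, ω₁=-2.634, θ₂=-0.128, ω₂=-1.260
apply F[7]=+10.000 → step 8: x=0.144, v=1.876, θ₁=-0.085, ω₁=-3.168, θ₂=-0.154, ω₂=-1.311
apply F[8]=+10.000 → step 9: x=0.184, v=2.135, θ₁=-0.154, ω₁=-3.736, θ₂=-0.180, ω₂=-1.325
apply F[9]=+10.000 → step 10: x=0.230, v=2.383, θ₁=-0.234, ω₁=-4.309, θ₂=-0.206, ω₂=-1.327
apply F[10]=+10.000 → step 11: x=0.280, v=2.606, θ₁=-0.326, ω₁=-4.846, θ₂=-0.233, ω₂=-1.361
apply F[11]=-4.266 → step 12: x=0.331, v=2.494, θ₁=-0.422, ω₁=-4.776, θ₂=-0.261, ω₂=-1.368
apply F[12]=-10.000 → step 13: x=0.378, v=2.272, θ₁=-0.515, ω₁=-4.571, θ₂=-0.287, ω₂=-1.301
apply F[13]=-10.000 → step 14: x=0.422, v=2.064, θ₁=-0.606, ω₁=-4.458, θ₂=-0.312, ω₂=-1.190
apply F[14]=-10.000 → step 15: x=0.461, v=1.865, θ₁=-0.694, ω₁=-4.420, θ₂=-0.335, ω₂=-1.044
apply F[15]=-10.000 → step 16: x=0.496, v=1.671, θ₁=-0.783, ω₁=-4.446, θ₂=-0.354, ω₂=-0.874
apply F[16]=-10.000 → step 17: x=0.528, v=1.477, θ₁=-0.872, ω₁=-4.524, θ₂=-0.370, ω₂=-0.693
apply F[17]=-10.000 → step 18: x=0.555, v=1.279, θ₁=-0.964, ω₁=-4.646, θ₂=-0.382, ω₂=-0.514
apply F[18]=-10.000 → step 19: x=0.579, v=1.073, θ₁=-1.058, ω₁=-4.805, θ₂=-0.390, ω₂=-0.351
apply F[19]=-10.000 → step 20: x=0.598, v=0.856, θ₁=-1.156, ω₁=-4.998, θ₂=-0.396, ω₂=-0.218
apply F[20]=-10.000 → step 21: x=0.613, v=0.625, θ₁=-1.259, ω₁=-5.225, θ₂=-0.399, ω₂=-0.130
apply F[21]=-10.000 → step 22: x=0.623, v=0.378, θ₁=-1.366, ω₁=-5.488, θ₂=-0.401, ω₂=-0.106
apply F[22]=-10.000 → step 23: x=0.628, v=0.111, θ₁=-1.478, ω₁=-5.793, θ₂=-0.404, ω₂=-0.164
apply F[23]=-10.000 → step 24: x=0.627, v=-0.178, θ₁=-1.598, ω₁=-6.151, θ₂=-0.409, ω₂=-0.330
apply F[24]=-10.000 → step 25: x=0.621, v=-0.495, θ₁=-1.725, ω₁=-6.575, θ₂=-0.418, ω₂=-0.637
apply F[25]=-10.000 → step 26: x=0.607, v=-0.846, θ₁=-1.861, ω₁=-7.086, θ₂=-0.435, ω₂=-1.131
apply F[26]=-10.000 → step 27: x=0.586, v=-1.238, θ₁=-2.009, ω₁=-7.710, θ₂=-0.465, ω₂=-1.879
apply F[27]=-10.000 → step 28: x=0.557, v=-1.681, θ₁=-2.171, ω₁=-8.479, θ₂=-0.513, ω₂=-2.982
apply F[28]=-10.000 → step 29: x=0.519, v=-2.182, θ₁=-2.349, ω₁=-9.421, θ₂=-0.588, ω₂=-4.591
apply F[29]=-10.000 → step 30: x=0.470, v=-2.736, θ₁=-2.549, ω₁=-10.517, θ₂=-0.701, ω₂=-6.918
apply F[30]=-10.000 → step 31: x=0.409, v=-3.301, θ₁=-2.770, ω₁=-11.589, θ₂=-0.871, ω₂=-10.170
apply F[31]=+10.000 → step 32: x=0.343, v=-3.268, θ₁=-2.999, ω₁=-11.114, θ₂=-1.116, ω₂=-14.296
apply F[32]=+10.000 → step 33: x=0.280, v=-3.044, θ₁=-3.205, ω₁=-9.313, θ₂=-1.436, ω₂=-17.528
apply F[33]=+10.000 → step 34: x=0.222, v=-2.732, θ₁=-3.364, ω₁=-6.419, θ₂=-1.809, ω₂=-19.604
apply F[34]=+10.000 → step 35: x=0.171, v=-2.385, θ₁=-3.458, ω₁=-2.830, θ₂=-2.218, ω₂=-21.305
apply F[35]=+10.000 → step 36: x=0.127, v=-1.917, θ₁=-3.473, ω₁=1.524, θ₂=-2.668, ω₂=-24.067
apply F[36]=+10.000 → step 37: x=0.097, v=-1.050, θ₁=-3.389, ω₁=6.808, θ₂=-3.197, ω₂=-28.718
apply F[37]=+10.000 → step 38: x=0.086, v=-0.157, θ₁=-3.239, ω₁=6.997, θ₂=-3.759, ω₂=-25.952
apply F[38]=+10.000 → step 39: x=0.086, v=0.167, θ₁=-3.129, ω₁=4.027, θ₂=-4.224, ω₂=-21.085
Max |angle| over trajectory = 4.224 rad; bound = 4.325 → within bound.

Answer: yes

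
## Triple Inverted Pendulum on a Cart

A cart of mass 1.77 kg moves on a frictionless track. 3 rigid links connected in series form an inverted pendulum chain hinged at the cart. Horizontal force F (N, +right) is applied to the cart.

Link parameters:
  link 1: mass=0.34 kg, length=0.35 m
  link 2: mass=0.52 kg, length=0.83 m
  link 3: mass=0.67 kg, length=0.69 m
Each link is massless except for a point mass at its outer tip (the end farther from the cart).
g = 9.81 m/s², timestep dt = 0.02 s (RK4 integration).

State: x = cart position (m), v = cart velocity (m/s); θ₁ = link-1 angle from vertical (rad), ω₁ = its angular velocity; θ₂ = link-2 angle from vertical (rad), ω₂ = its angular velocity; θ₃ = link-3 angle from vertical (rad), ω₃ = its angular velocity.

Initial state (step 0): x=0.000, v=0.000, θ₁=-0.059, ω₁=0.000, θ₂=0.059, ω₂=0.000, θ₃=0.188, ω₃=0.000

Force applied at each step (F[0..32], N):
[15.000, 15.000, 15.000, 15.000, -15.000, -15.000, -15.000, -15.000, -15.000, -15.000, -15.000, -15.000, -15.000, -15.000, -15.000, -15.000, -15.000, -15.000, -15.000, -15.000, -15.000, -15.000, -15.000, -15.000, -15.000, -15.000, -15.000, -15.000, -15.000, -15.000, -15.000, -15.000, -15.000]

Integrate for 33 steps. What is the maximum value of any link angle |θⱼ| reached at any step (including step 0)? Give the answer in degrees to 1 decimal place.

Answer: 227.9°

Derivation:
apply F[0]=+15.000 → step 1: x=0.002, v=0.179, θ₁=-0.066, ω₁=-0.748, θ₂=0.060, ω₂=0.079, θ₃=0.189, ω₃=0.072
apply F[1]=+15.000 → step 2: x=0.007, v=0.359, θ₁=-0.089, ω₁=-1.518, θ₂=0.062, ω₂=0.166, θ₃=0.191, ω₃=0.139
apply F[2]=+15.000 → step 3: x=0.016, v=0.540, θ₁=-0.127, ω₁=-2.315, θ₂=0.066, ω₂=0.262, θ₃=0.194, ω₃=0.195
apply F[3]=+15.000 → step 4: x=0.029, v=0.722, θ₁=-0.182, ω₁=-3.115, θ₂=0.073, ω₂=0.357, θ₃=0.199, ω₃=0.233
apply F[4]=-15.000 → step 5: x=0.042, v=0.574, θ₁=-0.244, ω₁=-3.136, θ₂=0.081, ω₂=0.517, θ₃=0.204, ω₃=0.279
apply F[5]=-15.000 → step 6: x=0.052, v=0.429, θ₁=-0.308, ω₁=-3.231, θ₂=0.094, ω₂=0.701, θ₃=0.210, ω₃=0.317
apply F[6]=-15.000 → step 7: x=0.059, v=0.286, θ₁=-0.374, ω₁=-3.367, θ₂=0.109, ω₂=0.896, θ₃=0.216, ω₃=0.346
apply F[7]=-15.000 → step 8: x=0.063, v=0.142, θ₁=-0.442, ω₁=-3.519, θ₂=0.129, ω₂=1.092, θ₃=0.223, ω₃=0.367
apply F[8]=-15.000 → step 9: x=0.065, v=-0.003, θ₁=-0.514, ω₁=-3.669, θ₂=0.153, ω₂=1.280, θ₃=0.231, ω₃=0.380
apply F[9]=-15.000 → step 10: x=0.063, v=-0.150, θ₁=-0.589, ω₁=-3.808, θ₂=0.180, ω₂=1.457, θ₃=0.239, ω₃=0.387
apply F[10]=-15.000 → step 11: x=0.059, v=-0.298, θ₁=-0.667, ω₁=-3.935, θ₂=0.211, ω₂=1.620, θ₃=0.246, ω₃=0.390
apply F[11]=-15.000 → step 12: x=0.051, v=-0.448, θ₁=-0.746, ω₁=-4.049, θ₂=0.245, ω₂=1.770, θ₃=0.254, ω₃=0.391
apply F[12]=-15.000 → step 13: x=0.041, v=-0.600, θ₁=-0.828, ω₁=-4.156, θ₂=0.282, ω₂=1.907, θ₃=0.262, ω₃=0.391
apply F[13]=-15.000 → step 14: x=0.027, v=-0.753, θ₁=-0.913, ω₁=-4.258, θ₂=0.321, ω₂=2.032, θ₃=0.270, ω₃=0.391
apply F[14]=-15.000 → step 15: x=0.011, v=-0.907, θ₁=-0.999, ω₁=-4.362, θ₂=0.363, ω₂=2.146, θ₃=0.278, ω₃=0.394
apply F[15]=-15.000 → step 16: x=-0.009, v=-1.062, θ₁=-1.087, ω₁=-4.472, θ₂=0.407, ω₂=2.249, θ₃=0.286, ω₃=0.399
apply F[16]=-15.000 → step 17: x=-0.032, v=-1.217, θ₁=-1.178, ω₁=-4.597, θ₂=0.453, ω₂=2.341, θ₃=0.294, ω₃=0.408
apply F[17]=-15.000 → step 18: x=-0.058, v=-1.374, θ₁=-1.271, ω₁=-4.744, θ₂=0.501, ω₂=2.420, θ₃=0.302, ω₃=0.422
apply F[18]=-15.000 → step 19: x=-0.087, v=-1.531, θ₁=-1.368, ω₁=-4.925, θ₂=0.550, ω₂=2.484, θ₃=0.311, ω₃=0.440
apply F[19]=-15.000 → step 20: x=-0.119, v=-1.692, θ₁=-1.469, ω₁=-5.159, θ₂=0.600, ω₂=2.528, θ₃=0.320, ω₃=0.464
apply F[20]=-15.000 → step 21: x=-0.155, v=-1.856, θ₁=-1.575, ω₁=-5.471, θ₂=0.651, ω₂=2.543, θ₃=0.329, ω₃=0.490
apply F[21]=-15.000 → step 22: x=-0.193, v=-2.028, θ₁=-1.688, ω₁=-5.905, θ₂=0.701, ω₂=2.518, θ₃=0.339, ω₃=0.513
apply F[22]=-15.000 → step 23: x=-0.236, v=-2.218, θ₁=-1.812, ω₁=-6.525, θ₂=0.751, ω₂=2.437, θ₃=0.349, ω₃=0.518
apply F[23]=-15.000 → step 24: x=-0.282, v=-2.442, θ₁=-1.951, ω₁=-7.413, θ₂=0.799, ω₂=2.295, θ₃=0.359, ω₃=0.469
apply F[24]=-15.000 → step 25: x=-0.334, v=-2.728, θ₁=-2.111, ω₁=-8.607, θ₂=0.843, ω₂=2.142, θ₃=0.367, ω₃=0.291
apply F[25]=-15.000 → step 26: x=-0.392, v=-3.099, θ₁=-2.296, ω₁=-9.855, θ₂=0.886, ω₂=2.204, θ₃=0.370, ω₃=-0.114
apply F[26]=-15.000 → step 27: x=-0.458, v=-3.500, θ₁=-2.501, ω₁=-10.516, θ₂=0.935, ω₂=2.793, θ₃=0.362, ω₃=-0.698
apply F[27]=-15.000 → step 28: x=-0.532, v=-3.828, θ₁=-2.712, ω₁=-10.555, θ₂=1.000, ω₂=3.771, θ₃=0.342, ω₃=-1.189
apply F[28]=-15.000 → step 29: x=-0.611, v=-4.072, θ₁=-2.923, ω₁=-10.643, θ₂=1.086, ω₂=4.795, θ₃=0.316, ω₃=-1.442
apply F[29]=-15.000 → step 30: x=-0.694, v=-4.264, θ₁=-3.141, ω₁=-11.178, θ₂=1.192, ω₂=5.837, θ₃=0.286, ω₃=-1.463
apply F[30]=-15.000 → step 31: x=-0.781, v=-4.408, θ₁=-3.375, ω₁=-12.394, θ₂=1.320, ω₂=7.078, θ₃=0.259, ω₃=-1.216
apply F[31]=-15.000 → step 32: x=-0.870, v=-4.460, θ₁=-3.644, ω₁=-14.743, θ₂=1.478, ω₂=8.869, θ₃=0.241, ω₃=-0.460
apply F[32]=-15.000 → step 33: x=-0.957, v=-4.196, θ₁=-3.978, ω₁=-19.083, θ₂=1.683, ω₂=11.839, θ₃=0.250, ω₃=1.828
Max |angle| over trajectory = 3.978 rad = 227.9°.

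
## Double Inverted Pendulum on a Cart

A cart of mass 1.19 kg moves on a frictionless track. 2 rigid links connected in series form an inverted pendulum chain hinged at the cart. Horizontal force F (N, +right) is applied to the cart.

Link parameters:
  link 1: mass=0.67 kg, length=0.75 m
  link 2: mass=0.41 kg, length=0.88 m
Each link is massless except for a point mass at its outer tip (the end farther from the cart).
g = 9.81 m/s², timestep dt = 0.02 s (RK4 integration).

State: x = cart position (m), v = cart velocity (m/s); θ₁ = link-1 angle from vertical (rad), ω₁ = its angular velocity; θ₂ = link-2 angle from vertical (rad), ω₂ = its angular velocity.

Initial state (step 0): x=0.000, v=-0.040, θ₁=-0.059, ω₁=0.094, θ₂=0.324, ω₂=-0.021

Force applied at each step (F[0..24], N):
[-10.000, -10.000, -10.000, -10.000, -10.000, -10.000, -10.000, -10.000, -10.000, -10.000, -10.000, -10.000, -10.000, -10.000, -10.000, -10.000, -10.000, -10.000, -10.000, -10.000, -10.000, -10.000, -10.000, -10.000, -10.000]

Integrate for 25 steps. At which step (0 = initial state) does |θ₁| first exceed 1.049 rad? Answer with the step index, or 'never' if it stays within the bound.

apply F[0]=-10.000 → step 1: x=-0.002, v=-0.198, θ₁=-0.056, ω₁=0.236, θ₂=0.325, ω₂=0.108
apply F[1]=-10.000 → step 2: x=-0.008, v=-0.357, θ₁=-0.050, ω₁=0.382, θ₂=0.328, ω₂=0.234
apply F[2]=-10.000 → step 3: x=-0.017, v=-0.518, θ₁=-0.040, ω₁=0.533, θ₂=0.334, ω₂=0.359
apply F[3]=-10.000 → step 4: x=-0.029, v=-0.680, θ₁=-0.028, ω₁=0.691, θ₂=0.343, ω₂=0.479
apply F[4]=-10.000 → step 5: x=-0.044, v=-0.845, θ₁=-0.013, ω₁=0.858, θ₂=0.353, ω₂=0.594
apply F[5]=-10.000 → step 6: x=-0.062, v=-1.013, θ₁=0.006, ω₁=1.037, θ₂=0.366, ω₂=0.703
apply F[6]=-10.000 → step 7: x=-0.084, v=-1.183, θ₁=0.029, ω₁=1.228, θ₂=0.381, ω₂=0.805
apply F[7]=-10.000 → step 8: x=-0.110, v=-1.357, θ₁=0.055, ω₁=1.434, θ₂=0.398, ω₂=0.897
apply F[8]=-10.000 → step 9: x=-0.139, v=-1.533, θ₁=0.086, ω₁=1.656, θ₂=0.417, ω₂=0.977
apply F[9]=-10.000 → step 10: x=-0.171, v=-1.712, θ₁=0.122, ω₁=1.894, θ₂=0.437, ω₂=1.045
apply F[10]=-10.000 → step 11: x=-0.207, v=-1.892, θ₁=0.162, ω₁=2.150, θ₂=0.459, ω₂=1.097
apply F[11]=-10.000 → step 12: x=-0.247, v=-2.072, θ₁=0.208, ω₁=2.421, θ₂=0.481, ω₂=1.133
apply F[12]=-10.000 → step 13: x=-0.290, v=-2.249, θ₁=0.259, ω₁=2.705, θ₂=0.504, ω₂=1.153
apply F[13]=-10.000 → step 14: x=-0.337, v=-2.419, θ₁=0.316, ω₁=2.998, θ₂=0.527, ω₂=1.157
apply F[14]=-10.000 → step 15: x=-0.387, v=-2.578, θ₁=0.379, ω₁=3.293, θ₂=0.550, ω₂=1.148
apply F[15]=-10.000 → step 16: x=-0.440, v=-2.723, θ₁=0.448, ω₁=3.584, θ₂=0.573, ω₂=1.131
apply F[16]=-10.000 → step 17: x=-0.496, v=-2.849, θ₁=0.522, ω₁=3.863, θ₂=0.596, ω₂=1.113
apply F[17]=-10.000 → step 18: x=-0.554, v=-2.951, θ₁=0.602, ω₁=4.123, θ₂=0.618, ω₂=1.102
apply F[18]=-10.000 → step 19: x=-0.613, v=-3.028, θ₁=0.687, ω₁=4.360, θ₂=0.640, ω₂=1.107
apply F[19]=-10.000 → step 20: x=-0.675, v=-3.078, θ₁=0.776, ω₁=4.571, θ₂=0.662, ω₂=1.136
apply F[20]=-10.000 → step 21: x=-0.736, v=-3.102, θ₁=0.870, ω₁=4.756, θ₂=0.685, ω₂=1.195
apply F[21]=-10.000 → step 22: x=-0.798, v=-3.101, θ₁=0.967, ω₁=4.920, θ₂=0.710, ω₂=1.289
apply F[22]=-10.000 → step 23: x=-0.860, v=-3.077, θ₁=1.066, ω₁=5.064, θ₂=0.737, ω₂=1.421
apply F[23]=-10.000 → step 24: x=-0.921, v=-3.031, θ₁=1.169, ω₁=5.195, θ₂=0.767, ω₂=1.592
apply F[24]=-10.000 → step 25: x=-0.981, v=-2.966, θ₁=1.274, ω₁=5.315, θ₂=0.801, ω₂=1.805
|θ₁| = 1.066 > 1.049 first at step 23.

Answer: 23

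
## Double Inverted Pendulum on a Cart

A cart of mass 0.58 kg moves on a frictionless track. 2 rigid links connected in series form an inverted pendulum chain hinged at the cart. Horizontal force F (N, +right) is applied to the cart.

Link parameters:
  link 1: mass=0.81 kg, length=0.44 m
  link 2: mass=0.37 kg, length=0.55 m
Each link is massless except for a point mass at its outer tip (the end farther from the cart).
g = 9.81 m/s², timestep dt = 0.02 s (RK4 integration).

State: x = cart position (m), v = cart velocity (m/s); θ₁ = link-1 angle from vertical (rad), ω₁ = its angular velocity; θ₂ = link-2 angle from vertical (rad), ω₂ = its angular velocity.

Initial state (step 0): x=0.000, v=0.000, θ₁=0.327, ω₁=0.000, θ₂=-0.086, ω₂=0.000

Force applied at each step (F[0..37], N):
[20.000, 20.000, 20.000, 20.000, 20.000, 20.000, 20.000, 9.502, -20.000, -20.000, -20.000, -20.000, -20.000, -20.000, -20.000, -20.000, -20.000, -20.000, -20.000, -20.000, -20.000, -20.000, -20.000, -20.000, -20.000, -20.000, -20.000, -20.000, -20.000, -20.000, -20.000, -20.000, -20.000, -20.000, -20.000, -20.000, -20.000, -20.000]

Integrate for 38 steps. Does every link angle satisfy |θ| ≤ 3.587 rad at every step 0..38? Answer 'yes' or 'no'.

Answer: no

Derivation:
apply F[0]=+20.000 → step 1: x=0.005, v=0.485, θ₁=0.319, ω₁=-0.783, θ₂=-0.089, ω₂=-0.334
apply F[1]=+20.000 → step 2: x=0.020, v=0.987, θ₁=0.295, ω₁=-1.620, θ₂=-0.099, ω₂=-0.650
apply F[2]=+20.000 → step 3: x=0.045, v=1.523, θ₁=0.254, ω₁=-2.574, θ₂=-0.115, ω₂=-0.923
apply F[3]=+20.000 → step 4: x=0.081, v=2.112, θ₁=0.191, ω₁=-3.710, θ₂=-0.136, ω₂=-1.123
apply F[4]=+20.000 → step 5: x=0.129, v=2.766, θ₁=0.104, ω₁=-5.082, θ₂=-0.159, ω₂=-1.212
apply F[5]=+20.000 → step 6: x=0.192, v=3.458, θ₁=-0.013, ω₁=-6.649, θ₂=-0.183, ω₂=-1.172
apply F[6]=+20.000 → step 7: x=0.267, v=4.082, θ₁=-0.162, ω₁=-8.135, θ₂=-0.206, ω₂=-1.080
apply F[7]=+9.502 → step 8: x=0.350, v=4.188, θ₁=-0.328, ω₁=-8.465, θ₂=-0.227, ω₂=-1.114
apply F[8]=-20.000 → step 9: x=0.426, v=3.453, θ₁=-0.483, ω₁=-7.098, θ₂=-0.250, ω₂=-1.136
apply F[9]=-20.000 → step 10: x=0.489, v=2.856, θ₁=-0.615, ω₁=-6.196, θ₂=-0.272, ω₂=-1.069
apply F[10]=-20.000 → step 11: x=0.541, v=2.354, θ₁=-0.733, ω₁=-5.635, θ₂=-0.292, ω₂=-0.919
apply F[11]=-20.000 → step 12: x=0.584, v=1.911, θ₁=-0.842, ω₁=-5.312, θ₂=-0.309, ω₂=-0.707
apply F[12]=-20.000 → step 13: x=0.618, v=1.501, θ₁=-0.947, ω₁=-5.160, θ₂=-0.320, ω₂=-0.451
apply F[13]=-20.000 → step 14: x=0.644, v=1.108, θ₁=-1.050, ω₁=-5.137, θ₂=-0.326, ω₂=-0.164
apply F[14]=-20.000 → step 15: x=0.662, v=0.717, θ₁=-1.153, ω₁=-5.218, θ₂=-0.327, ω₂=0.141
apply F[15]=-20.000 → step 16: x=0.673, v=0.319, θ₁=-1.259, ω₁=-5.389, θ₂=-0.321, ω₂=0.454
apply F[16]=-20.000 → step 17: x=0.675, v=-0.097, θ₁=-1.369, ω₁=-5.644, θ₂=-0.309, ω₂=0.763
apply F[17]=-20.000 → step 18: x=0.669, v=-0.540, θ₁=-1.485, ω₁=-5.984, θ₂=-0.290, ω₂=1.056
apply F[18]=-20.000 → step 19: x=0.653, v=-1.021, θ₁=-1.609, ω₁=-6.424, θ₂=-0.267, ω₂=1.316
apply F[19]=-20.000 → step 20: x=0.627, v=-1.553, θ₁=-1.743, ω₁=-6.991, θ₂=-0.238, ω₂=1.520
apply F[20]=-20.000 → step 21: x=0.590, v=-2.157, θ₁=-1.890, ω₁=-7.738, θ₂=-0.206, ω₂=1.634
apply F[21]=-20.000 → step 22: x=0.540, v=-2.868, θ₁=-2.054, ω₁=-8.763, θ₂=-0.174, ω₂=1.604
apply F[22]=-20.000 → step 23: x=0.475, v=-3.749, θ₁=-2.244, ω₁=-10.262, θ₂=-0.144, ω₂=1.332
apply F[23]=-20.000 → step 24: x=0.389, v=-4.929, θ₁=-2.471, ω₁=-12.643, θ₂=-0.123, ω₂=0.613
apply F[24]=-20.000 → step 25: x=0.274, v=-6.620, θ₁=-2.760, ω₁=-16.680, θ₂=-0.125, ω₂=-0.969
apply F[25]=-20.000 → step 26: x=0.122, v=-8.310, θ₁=-3.146, ω₁=-21.366, θ₂=-0.169, ω₂=-3.372
apply F[26]=-20.000 → step 27: x=-0.039, v=-7.465, θ₁=-3.564, ω₁=-19.429, θ₂=-0.241, ω₂=-3.356
apply F[27]=-20.000 → step 28: x=-0.173, v=-5.993, θ₁=-3.915, ω₁=-15.853, θ₂=-0.293, ω₂=-1.765
apply F[28]=-20.000 → step 29: x=-0.282, v=-4.991, θ₁=-4.207, ω₁=-13.609, θ₂=-0.312, ω₂=-0.176
apply F[29]=-20.000 → step 30: x=-0.375, v=-4.325, θ₁=-4.465, ω₁=-12.272, θ₂=-0.301, ω₂=1.291
apply F[30]=-20.000 → step 31: x=-0.456, v=-3.858, θ₁=-4.702, ω₁=-11.502, θ₂=-0.261, ω₂=2.680
apply F[31]=-20.000 → step 32: x=-0.530, v=-3.504, θ₁=-4.928, ω₁=-11.160, θ₂=-0.194, ω₂=4.033
apply F[32]=-20.000 → step 33: x=-0.597, v=-3.190, θ₁=-5.151, ω₁=-11.232, θ₂=-0.100, ω₂=5.387
apply F[33]=-20.000 → step 34: x=-0.657, v=-2.832, θ₁=-5.380, ω₁=-11.799, θ₂=0.022, ω₂=6.779
apply F[34]=-20.000 → step 35: x=-0.709, v=-2.322, θ₁=-5.627, ω₁=-13.003, θ₂=0.172, ω₂=8.167
apply F[35]=-20.000 → step 36: x=-0.749, v=-1.647, θ₁=-5.904, ω₁=-14.585, θ₂=0.346, ω₂=9.045
apply F[36]=-20.000 → step 37: x=-0.778, v=-1.466, θ₁=-6.198, ω₁=-14.386, θ₂=0.520, ω₂=8.061
apply F[37]=-20.000 → step 38: x=-0.814, v=-2.242, θ₁=-6.462, ω₁=-11.833, θ₂=0.662, ω₂=6.176
Max |angle| over trajectory = 6.462 rad; bound = 3.587 → exceeded.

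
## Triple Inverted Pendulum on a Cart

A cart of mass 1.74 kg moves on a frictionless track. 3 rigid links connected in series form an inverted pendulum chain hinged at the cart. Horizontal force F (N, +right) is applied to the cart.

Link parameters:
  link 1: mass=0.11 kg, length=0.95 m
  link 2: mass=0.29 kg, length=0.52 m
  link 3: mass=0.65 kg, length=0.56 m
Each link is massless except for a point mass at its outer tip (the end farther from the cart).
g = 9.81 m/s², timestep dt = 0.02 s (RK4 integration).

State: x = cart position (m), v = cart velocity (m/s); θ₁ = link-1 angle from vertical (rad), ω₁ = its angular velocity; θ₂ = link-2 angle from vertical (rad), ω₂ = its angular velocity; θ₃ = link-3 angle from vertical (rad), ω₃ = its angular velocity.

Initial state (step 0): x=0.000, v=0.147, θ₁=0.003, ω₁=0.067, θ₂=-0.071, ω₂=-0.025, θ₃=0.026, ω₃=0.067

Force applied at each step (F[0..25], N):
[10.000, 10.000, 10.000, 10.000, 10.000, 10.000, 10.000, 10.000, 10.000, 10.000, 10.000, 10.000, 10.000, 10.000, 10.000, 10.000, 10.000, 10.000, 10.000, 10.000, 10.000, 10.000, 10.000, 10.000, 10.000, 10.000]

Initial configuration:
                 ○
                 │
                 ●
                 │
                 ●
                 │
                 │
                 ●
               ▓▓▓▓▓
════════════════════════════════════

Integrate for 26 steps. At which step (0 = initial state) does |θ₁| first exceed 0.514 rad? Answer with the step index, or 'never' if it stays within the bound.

apply F[0]=+10.000 → step 1: x=0.004, v=0.262, θ₁=0.004, ω₁=0.072, θ₂=-0.075, ω₂=-0.358, θ₃=0.028, ω₃=0.172
apply F[1]=+10.000 → step 2: x=0.010, v=0.376, θ₁=0.006, ω₁=0.087, θ₂=-0.086, ω₂=-0.718, θ₃=0.033, ω₃=0.284
apply F[2]=+10.000 → step 3: x=0.019, v=0.490, θ₁=0.008, ω₁=0.118, θ₂=-0.104, ω₂=-1.119, θ₃=0.040, ω₃=0.408
apply F[3]=+10.000 → step 4: x=0.030, v=0.604, θ₁=0.011, ω₁=0.164, θ₂=-0.131, ω₂=-1.565, θ₃=0.049, ω₃=0.544
apply F[4]=+10.000 → step 5: x=0.043, v=0.718, θ₁=0.015, ω₁=0.219, θ₂=-0.167, ω₂=-2.037, θ₃=0.062, ω₃=0.684
apply F[5]=+10.000 → step 6: x=0.059, v=0.832, θ₁=0.019, ω₁=0.267, θ₂=-0.212, ω₂=-2.500, θ₃=0.077, ω₃=0.815
apply F[6]=+10.000 → step 7: x=0.077, v=0.946, θ₁=0.025, ω₁=0.291, θ₂=-0.266, ω₂=-2.919, θ₃=0.094, ω₃=0.926
apply F[7]=+10.000 → step 8: x=0.097, v=1.060, θ₁=0.031, ω₁=0.281, θ₂=-0.328, ω₂=-3.272, θ₃=0.113, ω₃=1.008
apply F[8]=+10.000 → step 9: x=0.119, v=1.174, θ₁=0.036, ω₁=0.236, θ₂=-0.397, ω₂=-3.561, θ₃=0.134, ω₃=1.061
apply F[9]=+10.000 → step 10: x=0.144, v=1.289, θ₁=0.040, ω₁=0.158, θ₂=-0.470, ω₂=-3.800, θ₃=0.156, ω₃=1.088
apply F[10]=+10.000 → step 11: x=0.171, v=1.403, θ₁=0.042, ω₁=0.053, θ₂=-0.548, ω₂=-4.002, θ₃=0.178, ω₃=1.093
apply F[11]=+10.000 → step 12: x=0.200, v=1.518, θ₁=0.042, ω₁=-0.079, θ₂=-0.630, ω₂=-4.182, θ₃=0.199, ω₃=1.078
apply F[12]=+10.000 → step 13: x=0.231, v=1.632, θ₁=0.039, ω₁=-0.233, θ₂=-0.716, ω₂=-4.347, θ₃=0.221, ω₃=1.045
apply F[13]=+10.000 → step 14: x=0.265, v=1.747, θ₁=0.033, ω₁=-0.411, θ₂=-0.804, ω₂=-4.504, θ₃=0.241, ω₃=0.997
apply F[14]=+10.000 → step 15: x=0.301, v=1.861, θ₁=0.022, ω₁=-0.612, θ₂=-0.896, ω₂=-4.658, θ₃=0.260, ω₃=0.933
apply F[15]=+10.000 → step 16: x=0.339, v=1.976, θ₁=0.008, ω₁=-0.837, θ₂=-0.990, ω₂=-4.809, θ₃=0.278, ω₃=0.854
apply F[16]=+10.000 → step 17: x=0.380, v=2.091, θ₁=-0.011, ω₁=-1.088, θ₂=-1.088, ω₂=-4.957, θ₃=0.294, ω₃=0.759
apply F[17]=+10.000 → step 18: x=0.423, v=2.206, θ₁=-0.036, ω₁=-1.367, θ₂=-1.189, ω₂=-5.101, θ₃=0.309, ω₃=0.651
apply F[18]=+10.000 → step 19: x=0.468, v=2.322, θ₁=-0.066, ω₁=-1.674, θ₂=-1.292, ω₂=-5.236, θ₃=0.320, ω₃=0.529
apply F[19]=+10.000 → step 20: x=0.516, v=2.437, θ₁=-0.103, ω₁=-2.012, θ₂=-1.398, ω₂=-5.355, θ₃=0.330, ω₃=0.395
apply F[20]=+10.000 → step 21: x=0.566, v=2.552, θ₁=-0.147, ω₁=-2.377, θ₂=-1.506, ω₂=-5.445, θ₃=0.336, ω₃=0.253
apply F[21]=+10.000 → step 22: x=0.618, v=2.667, θ₁=-0.198, ω₁=-2.769, θ₂=-1.616, ω₂=-5.492, θ₃=0.340, ω₃=0.106
apply F[22]=+10.000 → step 23: x=0.673, v=2.781, θ₁=-0.258, ω₁=-3.182, θ₂=-1.725, ω₂=-5.474, θ₃=0.340, ω₃=-0.040
apply F[23]=+10.000 → step 24: x=0.729, v=2.895, θ₁=-0.326, ω₁=-3.607, θ₂=-1.834, ω₂=-5.368, θ₃=0.338, ω₃=-0.178
apply F[24]=+10.000 → step 25: x=0.788, v=3.007, θ₁=-0.402, ω₁=-4.032, θ₂=-1.939, ω₂=-5.145, θ₃=0.333, ω₃=-0.302
apply F[25]=+10.000 → step 26: x=0.850, v=3.116, θ₁=-0.487, ω₁=-4.443, θ₂=-2.039, ω₂=-4.780, θ₃=0.326, ω₃=-0.406
max |θ₁| = 0.487 ≤ 0.514 over all 27 states.

Answer: never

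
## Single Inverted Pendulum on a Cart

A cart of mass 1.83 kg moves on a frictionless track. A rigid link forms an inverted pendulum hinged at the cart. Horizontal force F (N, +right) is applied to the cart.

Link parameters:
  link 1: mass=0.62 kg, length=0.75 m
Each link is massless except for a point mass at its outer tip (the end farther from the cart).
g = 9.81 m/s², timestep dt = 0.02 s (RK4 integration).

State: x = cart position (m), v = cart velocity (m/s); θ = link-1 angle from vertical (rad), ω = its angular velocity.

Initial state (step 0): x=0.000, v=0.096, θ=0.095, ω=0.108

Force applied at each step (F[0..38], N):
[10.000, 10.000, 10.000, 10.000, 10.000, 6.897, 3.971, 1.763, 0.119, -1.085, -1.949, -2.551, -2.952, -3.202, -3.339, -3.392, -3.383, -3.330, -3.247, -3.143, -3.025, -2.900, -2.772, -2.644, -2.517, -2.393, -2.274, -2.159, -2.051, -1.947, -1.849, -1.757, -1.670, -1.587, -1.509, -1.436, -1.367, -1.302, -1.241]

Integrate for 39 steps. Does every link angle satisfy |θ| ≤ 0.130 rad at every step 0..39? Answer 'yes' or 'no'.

apply F[0]=+10.000 → step 1: x=0.003, v=0.199, θ=0.096, ω=-0.003
apply F[1]=+10.000 → step 2: x=0.008, v=0.301, θ=0.095, ω=-0.115
apply F[2]=+10.000 → step 3: x=0.015, v=0.404, θ=0.091, ω=-0.227
apply F[3]=+10.000 → step 4: x=0.024, v=0.507, θ=0.086, ω=-0.340
apply F[4]=+10.000 → step 5: x=0.035, v=0.611, θ=0.078, ω=-0.457
apply F[5]=+6.897 → step 6: x=0.048, v=0.682, θ=0.068, ω=-0.531
apply F[6]=+3.971 → step 7: x=0.062, v=0.721, θ=0.057, ω=-0.567
apply F[7]=+1.763 → step 8: x=0.077, v=0.737, θ=0.046, ω=-0.575
apply F[8]=+0.119 → step 9: x=0.092, v=0.735, θ=0.034, ω=-0.563
apply F[9]=-1.085 → step 10: x=0.106, v=0.722, θ=0.023, ω=-0.537
apply F[10]=-1.949 → step 11: x=0.120, v=0.699, θ=0.013, ω=-0.503
apply F[11]=-2.551 → step 12: x=0.134, v=0.671, θ=0.003, ω=-0.463
apply F[12]=-2.952 → step 13: x=0.147, v=0.639, θ=-0.006, ω=-0.420
apply F[13]=-3.202 → step 14: x=0.160, v=0.604, θ=-0.014, ω=-0.377
apply F[14]=-3.339 → step 15: x=0.171, v=0.569, θ=-0.021, ω=-0.334
apply F[15]=-3.392 → step 16: x=0.182, v=0.534, θ=-0.027, ω=-0.293
apply F[16]=-3.383 → step 17: x=0.193, v=0.499, θ=-0.033, ω=-0.255
apply F[17]=-3.330 → step 18: x=0.202, v=0.464, θ=-0.037, ω=-0.218
apply F[18]=-3.247 → step 19: x=0.211, v=0.432, θ=-0.041, ω=-0.185
apply F[19]=-3.143 → step 20: x=0.220, v=0.400, θ=-0.045, ω=-0.154
apply F[20]=-3.025 → step 21: x=0.227, v=0.370, θ=-0.047, ω=-0.126
apply F[21]=-2.900 → step 22: x=0.234, v=0.342, θ=-0.050, ω=-0.101
apply F[22]=-2.772 → step 23: x=0.241, v=0.315, θ=-0.052, ω=-0.079
apply F[23]=-2.644 → step 24: x=0.247, v=0.289, θ=-0.053, ω=-0.058
apply F[24]=-2.517 → step 25: x=0.253, v=0.265, θ=-0.054, ω=-0.040
apply F[25]=-2.393 → step 26: x=0.258, v=0.243, θ=-0.055, ω=-0.025
apply F[26]=-2.274 → step 27: x=0.262, v=0.222, θ=-0.055, ω=-0.011
apply F[27]=-2.159 → step 28: x=0.266, v=0.202, θ=-0.055, ω=0.001
apply F[28]=-2.051 → step 29: x=0.270, v=0.183, θ=-0.055, ω=0.012
apply F[29]=-1.947 → step 30: x=0.274, v=0.165, θ=-0.055, ω=0.021
apply F[30]=-1.849 → step 31: x=0.277, v=0.149, θ=-0.054, ω=0.029
apply F[31]=-1.757 → step 32: x=0.280, v=0.133, θ=-0.053, ω=0.036
apply F[32]=-1.670 → step 33: x=0.282, v=0.118, θ=-0.053, ω=0.042
apply F[33]=-1.587 → step 34: x=0.285, v=0.105, θ=-0.052, ω=0.046
apply F[34]=-1.509 → step 35: x=0.286, v=0.092, θ=-0.051, ω=0.050
apply F[35]=-1.436 → step 36: x=0.288, v=0.079, θ=-0.050, ω=0.054
apply F[36]=-1.367 → step 37: x=0.290, v=0.068, θ=-0.049, ω=0.056
apply F[37]=-1.302 → step 38: x=0.291, v=0.056, θ=-0.047, ω=0.058
apply F[38]=-1.241 → step 39: x=0.292, v=0.046, θ=-0.046, ω=0.060
Max |angle| over trajectory = 0.096 rad; bound = 0.130 → within bound.

Answer: yes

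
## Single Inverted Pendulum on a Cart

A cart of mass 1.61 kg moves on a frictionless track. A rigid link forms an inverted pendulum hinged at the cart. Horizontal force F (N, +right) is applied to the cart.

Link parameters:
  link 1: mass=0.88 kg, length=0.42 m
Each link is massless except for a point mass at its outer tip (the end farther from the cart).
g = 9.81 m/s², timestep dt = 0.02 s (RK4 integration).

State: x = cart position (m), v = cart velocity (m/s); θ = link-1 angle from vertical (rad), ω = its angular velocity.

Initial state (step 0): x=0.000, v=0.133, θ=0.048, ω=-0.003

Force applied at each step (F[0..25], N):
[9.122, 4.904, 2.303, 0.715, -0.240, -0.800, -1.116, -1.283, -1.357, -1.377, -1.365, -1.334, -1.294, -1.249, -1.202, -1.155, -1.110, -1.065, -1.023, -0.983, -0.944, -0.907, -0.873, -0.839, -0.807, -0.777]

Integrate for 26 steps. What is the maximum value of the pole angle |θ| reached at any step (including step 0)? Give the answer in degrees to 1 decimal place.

Answer: 2.8°

Derivation:
apply F[0]=+9.122 → step 1: x=0.004, v=0.241, θ=0.046, ω=-0.238
apply F[1]=+4.904 → step 2: x=0.009, v=0.297, θ=0.040, ω=-0.352
apply F[2]=+2.303 → step 3: x=0.015, v=0.322, θ=0.032, ω=-0.394
apply F[3]=+0.715 → step 4: x=0.022, v=0.328, θ=0.024, ω=-0.395
apply F[4]=-0.240 → step 5: x=0.028, v=0.323, θ=0.017, ω=-0.373
apply F[5]=-0.800 → step 6: x=0.035, v=0.312, θ=0.010, ω=-0.340
apply F[6]=-1.116 → step 7: x=0.041, v=0.297, θ=0.003, ω=-0.302
apply F[7]=-1.283 → step 8: x=0.047, v=0.281, θ=-0.002, ω=-0.264
apply F[8]=-1.357 → step 9: x=0.052, v=0.265, θ=-0.007, ω=-0.228
apply F[9]=-1.377 → step 10: x=0.057, v=0.249, θ=-0.012, ω=-0.194
apply F[10]=-1.365 → step 11: x=0.062, v=0.233, θ=-0.015, ω=-0.163
apply F[11]=-1.334 → step 12: x=0.066, v=0.218, θ=-0.018, ω=-0.136
apply F[12]=-1.294 → step 13: x=0.071, v=0.204, θ=-0.021, ω=-0.112
apply F[13]=-1.249 → step 14: x=0.075, v=0.191, θ=-0.023, ω=-0.090
apply F[14]=-1.202 → step 15: x=0.078, v=0.179, θ=-0.024, ω=-0.072
apply F[15]=-1.155 → step 16: x=0.082, v=0.167, θ=-0.026, ω=-0.056
apply F[16]=-1.110 → step 17: x=0.085, v=0.156, θ=-0.027, ω=-0.042
apply F[17]=-1.065 → step 18: x=0.088, v=0.146, θ=-0.027, ω=-0.030
apply F[18]=-1.023 → step 19: x=0.091, v=0.136, θ=-0.028, ω=-0.019
apply F[19]=-0.983 → step 20: x=0.093, v=0.127, θ=-0.028, ω=-0.010
apply F[20]=-0.944 → step 21: x=0.096, v=0.118, θ=-0.028, ω=-0.003
apply F[21]=-0.907 → step 22: x=0.098, v=0.110, θ=-0.028, ω=0.004
apply F[22]=-0.873 → step 23: x=0.100, v=0.102, θ=-0.028, ω=0.009
apply F[23]=-0.839 → step 24: x=0.102, v=0.095, θ=-0.028, ω=0.014
apply F[24]=-0.807 → step 25: x=0.104, v=0.088, θ=-0.027, ω=0.018
apply F[25]=-0.777 → step 26: x=0.106, v=0.081, θ=-0.027, ω=0.021
Max |angle| over trajectory = 0.048 rad = 2.8°.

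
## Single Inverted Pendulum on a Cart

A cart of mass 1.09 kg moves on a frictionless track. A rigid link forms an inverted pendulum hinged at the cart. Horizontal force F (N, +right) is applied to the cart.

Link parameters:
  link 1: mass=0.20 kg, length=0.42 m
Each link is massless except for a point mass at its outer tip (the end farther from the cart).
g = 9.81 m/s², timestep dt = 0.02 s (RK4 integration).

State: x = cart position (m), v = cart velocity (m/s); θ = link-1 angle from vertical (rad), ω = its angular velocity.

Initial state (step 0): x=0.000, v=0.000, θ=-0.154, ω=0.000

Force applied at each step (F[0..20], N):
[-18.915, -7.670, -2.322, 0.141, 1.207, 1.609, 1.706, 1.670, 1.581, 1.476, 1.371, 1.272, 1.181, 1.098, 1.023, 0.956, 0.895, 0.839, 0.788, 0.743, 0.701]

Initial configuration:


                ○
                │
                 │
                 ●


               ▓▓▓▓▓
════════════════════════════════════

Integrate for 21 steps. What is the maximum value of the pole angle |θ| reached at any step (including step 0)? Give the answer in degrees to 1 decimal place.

apply F[0]=-18.915 → step 1: x=-0.003, v=-0.340, θ=-0.147, ω=0.730
apply F[1]=-7.670 → step 2: x=-0.012, v=-0.476, θ=-0.130, ω=0.985
apply F[2]=-2.322 → step 3: x=-0.021, v=-0.514, θ=-0.110, ω=1.021
apply F[3]=+0.141 → step 4: x=-0.032, v=-0.508, θ=-0.090, ω=0.960
apply F[4]=+1.207 → step 5: x=-0.042, v=-0.483, θ=-0.072, ω=0.863
apply F[5]=+1.609 → step 6: x=-0.051, v=-0.452, θ=-0.055, ω=0.758
apply F[6]=+1.706 → step 7: x=-0.060, v=-0.419, θ=-0.041, ω=0.658
apply F[7]=+1.670 → step 8: x=-0.068, v=-0.387, θ=-0.029, ω=0.565
apply F[8]=+1.581 → step 9: x=-0.075, v=-0.357, θ=-0.018, ω=0.483
apply F[9]=+1.476 → step 10: x=-0.082, v=-0.329, θ=-0.010, ω=0.411
apply F[10]=+1.371 → step 11: x=-0.088, v=-0.304, θ=-0.002, ω=0.348
apply F[11]=+1.272 → step 12: x=-0.094, v=-0.281, θ=0.004, ω=0.293
apply F[12]=+1.181 → step 13: x=-0.100, v=-0.259, θ=0.010, ω=0.246
apply F[13]=+1.098 → step 14: x=-0.105, v=-0.240, θ=0.014, ω=0.205
apply F[14]=+1.023 → step 15: x=-0.109, v=-0.221, θ=0.018, ω=0.169
apply F[15]=+0.956 → step 16: x=-0.113, v=-0.205, θ=0.021, ω=0.138
apply F[16]=+0.895 → step 17: x=-0.117, v=-0.189, θ=0.024, ω=0.111
apply F[17]=+0.839 → step 18: x=-0.121, v=-0.174, θ=0.026, ω=0.088
apply F[18]=+0.788 → step 19: x=-0.124, v=-0.161, θ=0.027, ω=0.068
apply F[19]=+0.743 → step 20: x=-0.127, v=-0.148, θ=0.028, ω=0.051
apply F[20]=+0.701 → step 21: x=-0.130, v=-0.136, θ=0.029, ω=0.037
Max |angle| over trajectory = 0.154 rad = 8.8°.

Answer: 8.8°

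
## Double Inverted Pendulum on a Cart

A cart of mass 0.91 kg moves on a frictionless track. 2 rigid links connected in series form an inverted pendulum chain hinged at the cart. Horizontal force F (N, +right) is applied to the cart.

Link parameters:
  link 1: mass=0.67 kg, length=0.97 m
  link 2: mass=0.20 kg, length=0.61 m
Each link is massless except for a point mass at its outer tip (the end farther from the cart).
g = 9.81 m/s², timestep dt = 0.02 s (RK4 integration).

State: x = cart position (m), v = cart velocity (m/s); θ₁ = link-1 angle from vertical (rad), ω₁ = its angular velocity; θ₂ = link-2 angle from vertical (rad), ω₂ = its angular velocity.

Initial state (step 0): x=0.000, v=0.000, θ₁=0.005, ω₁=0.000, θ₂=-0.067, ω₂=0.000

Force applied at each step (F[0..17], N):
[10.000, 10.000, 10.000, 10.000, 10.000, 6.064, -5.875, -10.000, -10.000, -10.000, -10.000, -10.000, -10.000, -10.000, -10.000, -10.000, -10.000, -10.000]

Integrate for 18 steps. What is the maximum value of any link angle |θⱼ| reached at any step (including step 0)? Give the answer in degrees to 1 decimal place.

apply F[0]=+10.000 → step 1: x=0.002, v=0.219, θ₁=0.003, ω₁=-0.221, θ₂=-0.067, ω₂=-0.030
apply F[1]=+10.000 → step 2: x=0.009, v=0.439, θ₁=-0.004, ω₁=-0.443, θ₂=-0.068, ω₂=-0.058
apply F[2]=+10.000 → step 3: x=0.020, v=0.660, θ₁=-0.015, ω₁=-0.670, θ₂=-0.070, ω₂=-0.082
apply F[3]=+10.000 → step 4: x=0.035, v=0.884, θ₁=-0.031, ω₁=-0.902, θ₂=-0.071, ω₂=-0.100
apply F[4]=+10.000 → step 5: x=0.055, v=1.110, θ₁=-0.051, ω₁=-1.142, θ₂=-0.074, ω₂=-0.111
apply F[5]=+6.064 → step 6: x=0.079, v=1.253, θ₁=-0.076, ω₁=-1.301, θ₂=-0.076, ω₂=-0.115
apply F[6]=-5.875 → step 7: x=0.103, v=1.138, θ₁=-0.101, ω₁=-1.202, θ₂=-0.078, ω₂=-0.111
apply F[7]=-10.000 → step 8: x=0.123, v=0.939, θ₁=-0.123, ω₁=-1.022, θ₂=-0.080, ω₂=-0.098
apply F[8]=-10.000 → step 9: x=0.140, v=0.745, θ₁=-0.141, ω₁=-0.854, θ₂=-0.082, ω₂=-0.075
apply F[9]=-10.000 → step 10: x=0.153, v=0.555, θ₁=-0.157, ω₁=-0.695, θ₂=-0.083, ω₂=-0.045
apply F[10]=-10.000 → step 11: x=0.162, v=0.369, θ₁=-0.169, ω₁=-0.543, θ₂=-0.084, ω₂=-0.009
apply F[11]=-10.000 → step 12: x=0.168, v=0.186, θ₁=-0.179, ω₁=-0.399, θ₂=-0.083, ω₂=0.034
apply F[12]=-10.000 → step 13: x=0.170, v=0.005, θ₁=-0.185, ω₁=-0.258, θ₂=-0.082, ω₂=0.081
apply F[13]=-10.000 → step 14: x=0.168, v=-0.175, θ₁=-0.189, ω₁=-0.121, θ₂=-0.080, ω₂=0.131
apply F[14]=-10.000 → step 15: x=0.163, v=-0.354, θ₁=-0.190, ω₁=0.014, θ₂=-0.077, ω₂=0.185
apply F[15]=-10.000 → step 16: x=0.154, v=-0.533, θ₁=-0.188, ω₁=0.150, θ₂=-0.073, ω₂=0.239
apply F[16]=-10.000 → step 17: x=0.142, v=-0.713, θ₁=-0.184, ω₁=0.287, θ₂=-0.067, ω₂=0.295
apply F[17]=-10.000 → step 18: x=0.125, v=-0.895, θ₁=-0.177, ω₁=0.427, θ₂=-0.061, ω₂=0.350
Max |angle| over trajectory = 0.190 rad = 10.9°.

Answer: 10.9°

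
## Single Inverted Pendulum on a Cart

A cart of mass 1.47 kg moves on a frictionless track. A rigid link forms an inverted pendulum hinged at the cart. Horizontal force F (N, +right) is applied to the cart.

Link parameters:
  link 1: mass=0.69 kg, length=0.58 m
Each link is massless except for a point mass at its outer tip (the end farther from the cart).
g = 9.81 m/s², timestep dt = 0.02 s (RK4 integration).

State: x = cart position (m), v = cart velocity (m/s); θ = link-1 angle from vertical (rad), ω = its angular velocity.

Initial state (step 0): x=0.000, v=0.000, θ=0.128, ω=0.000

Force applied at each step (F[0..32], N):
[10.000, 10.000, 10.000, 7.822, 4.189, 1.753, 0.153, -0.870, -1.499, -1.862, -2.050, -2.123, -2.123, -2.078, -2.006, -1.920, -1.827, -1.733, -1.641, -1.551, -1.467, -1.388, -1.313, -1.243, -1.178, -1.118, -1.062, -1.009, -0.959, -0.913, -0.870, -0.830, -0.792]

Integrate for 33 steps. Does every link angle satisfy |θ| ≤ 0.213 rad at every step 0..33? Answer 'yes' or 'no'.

Answer: yes

Derivation:
apply F[0]=+10.000 → step 1: x=0.001, v=0.124, θ=0.126, ω=-0.168
apply F[1]=+10.000 → step 2: x=0.005, v=0.247, θ=0.121, ω=-0.338
apply F[2]=+10.000 → step 3: x=0.011, v=0.372, θ=0.113, ω=-0.512
apply F[3]=+7.822 → step 4: x=0.020, v=0.468, θ=0.101, ω=-0.641
apply F[4]=+4.189 → step 5: x=0.029, v=0.517, θ=0.088, ω=-0.692
apply F[5]=+1.753 → step 6: x=0.040, v=0.533, θ=0.074, ω=-0.693
apply F[6]=+0.153 → step 7: x=0.051, v=0.529, θ=0.061, ω=-0.664
apply F[7]=-0.870 → step 8: x=0.061, v=0.513, θ=0.048, ω=-0.617
apply F[8]=-1.499 → step 9: x=0.071, v=0.489, θ=0.036, ω=-0.561
apply F[9]=-1.862 → step 10: x=0.080, v=0.461, θ=0.025, ω=-0.502
apply F[10]=-2.050 → step 11: x=0.089, v=0.431, θ=0.016, ω=-0.444
apply F[11]=-2.123 → step 12: x=0.098, v=0.401, θ=0.008, ω=-0.389
apply F[12]=-2.123 → step 13: x=0.105, v=0.372, θ=0.000, ω=-0.337
apply F[13]=-2.078 → step 14: x=0.113, v=0.344, θ=-0.006, ω=-0.290
apply F[14]=-2.006 → step 15: x=0.119, v=0.317, θ=-0.011, ω=-0.247
apply F[15]=-1.920 → step 16: x=0.125, v=0.292, θ=-0.016, ω=-0.209
apply F[16]=-1.827 → step 17: x=0.131, v=0.269, θ=-0.020, ω=-0.175
apply F[17]=-1.733 → step 18: x=0.136, v=0.247, θ=-0.023, ω=-0.145
apply F[18]=-1.641 → step 19: x=0.141, v=0.227, θ=-0.026, ω=-0.118
apply F[19]=-1.551 → step 20: x=0.145, v=0.209, θ=-0.028, ω=-0.095
apply F[20]=-1.467 → step 21: x=0.149, v=0.191, θ=-0.029, ω=-0.075
apply F[21]=-1.388 → step 22: x=0.153, v=0.175, θ=-0.031, ω=-0.057
apply F[22]=-1.313 → step 23: x=0.156, v=0.160, θ=-0.032, ω=-0.042
apply F[23]=-1.243 → step 24: x=0.159, v=0.146, θ=-0.032, ω=-0.029
apply F[24]=-1.178 → step 25: x=0.162, v=0.133, θ=-0.033, ω=-0.018
apply F[25]=-1.118 → step 26: x=0.165, v=0.121, θ=-0.033, ω=-0.008
apply F[26]=-1.062 → step 27: x=0.167, v=0.110, θ=-0.033, ω=0.001
apply F[27]=-1.009 → step 28: x=0.169, v=0.099, θ=-0.033, ω=0.008
apply F[28]=-0.959 → step 29: x=0.171, v=0.089, θ=-0.033, ω=0.014
apply F[29]=-0.913 → step 30: x=0.173, v=0.080, θ=-0.033, ω=0.019
apply F[30]=-0.870 → step 31: x=0.174, v=0.071, θ=-0.032, ω=0.023
apply F[31]=-0.830 → step 32: x=0.175, v=0.062, θ=-0.032, ω=0.027
apply F[32]=-0.792 → step 33: x=0.177, v=0.055, θ=-0.031, ω=0.030
Max |angle| over trajectory = 0.128 rad; bound = 0.213 → within bound.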